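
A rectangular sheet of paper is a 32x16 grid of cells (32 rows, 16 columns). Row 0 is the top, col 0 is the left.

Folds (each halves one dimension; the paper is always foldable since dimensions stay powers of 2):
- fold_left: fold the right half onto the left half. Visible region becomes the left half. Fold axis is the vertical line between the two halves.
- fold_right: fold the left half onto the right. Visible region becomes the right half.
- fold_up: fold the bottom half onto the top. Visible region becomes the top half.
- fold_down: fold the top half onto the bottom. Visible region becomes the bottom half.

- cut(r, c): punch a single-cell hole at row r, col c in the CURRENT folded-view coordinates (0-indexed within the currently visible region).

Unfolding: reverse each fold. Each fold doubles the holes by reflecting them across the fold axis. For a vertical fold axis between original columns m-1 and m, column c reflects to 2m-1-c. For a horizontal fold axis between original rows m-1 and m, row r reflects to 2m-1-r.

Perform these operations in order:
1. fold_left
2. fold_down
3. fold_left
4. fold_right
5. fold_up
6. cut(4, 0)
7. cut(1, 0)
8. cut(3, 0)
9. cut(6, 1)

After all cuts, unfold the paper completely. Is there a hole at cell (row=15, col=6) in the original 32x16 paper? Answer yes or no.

Op 1 fold_left: fold axis v@8; visible region now rows[0,32) x cols[0,8) = 32x8
Op 2 fold_down: fold axis h@16; visible region now rows[16,32) x cols[0,8) = 16x8
Op 3 fold_left: fold axis v@4; visible region now rows[16,32) x cols[0,4) = 16x4
Op 4 fold_right: fold axis v@2; visible region now rows[16,32) x cols[2,4) = 16x2
Op 5 fold_up: fold axis h@24; visible region now rows[16,24) x cols[2,4) = 8x2
Op 6 cut(4, 0): punch at orig (20,2); cuts so far [(20, 2)]; region rows[16,24) x cols[2,4) = 8x2
Op 7 cut(1, 0): punch at orig (17,2); cuts so far [(17, 2), (20, 2)]; region rows[16,24) x cols[2,4) = 8x2
Op 8 cut(3, 0): punch at orig (19,2); cuts so far [(17, 2), (19, 2), (20, 2)]; region rows[16,24) x cols[2,4) = 8x2
Op 9 cut(6, 1): punch at orig (22,3); cuts so far [(17, 2), (19, 2), (20, 2), (22, 3)]; region rows[16,24) x cols[2,4) = 8x2
Unfold 1 (reflect across h@24): 8 holes -> [(17, 2), (19, 2), (20, 2), (22, 3), (25, 3), (27, 2), (28, 2), (30, 2)]
Unfold 2 (reflect across v@2): 16 holes -> [(17, 1), (17, 2), (19, 1), (19, 2), (20, 1), (20, 2), (22, 0), (22, 3), (25, 0), (25, 3), (27, 1), (27, 2), (28, 1), (28, 2), (30, 1), (30, 2)]
Unfold 3 (reflect across v@4): 32 holes -> [(17, 1), (17, 2), (17, 5), (17, 6), (19, 1), (19, 2), (19, 5), (19, 6), (20, 1), (20, 2), (20, 5), (20, 6), (22, 0), (22, 3), (22, 4), (22, 7), (25, 0), (25, 3), (25, 4), (25, 7), (27, 1), (27, 2), (27, 5), (27, 6), (28, 1), (28, 2), (28, 5), (28, 6), (30, 1), (30, 2), (30, 5), (30, 6)]
Unfold 4 (reflect across h@16): 64 holes -> [(1, 1), (1, 2), (1, 5), (1, 6), (3, 1), (3, 2), (3, 5), (3, 6), (4, 1), (4, 2), (4, 5), (4, 6), (6, 0), (6, 3), (6, 4), (6, 7), (9, 0), (9, 3), (9, 4), (9, 7), (11, 1), (11, 2), (11, 5), (11, 6), (12, 1), (12, 2), (12, 5), (12, 6), (14, 1), (14, 2), (14, 5), (14, 6), (17, 1), (17, 2), (17, 5), (17, 6), (19, 1), (19, 2), (19, 5), (19, 6), (20, 1), (20, 2), (20, 5), (20, 6), (22, 0), (22, 3), (22, 4), (22, 7), (25, 0), (25, 3), (25, 4), (25, 7), (27, 1), (27, 2), (27, 5), (27, 6), (28, 1), (28, 2), (28, 5), (28, 6), (30, 1), (30, 2), (30, 5), (30, 6)]
Unfold 5 (reflect across v@8): 128 holes -> [(1, 1), (1, 2), (1, 5), (1, 6), (1, 9), (1, 10), (1, 13), (1, 14), (3, 1), (3, 2), (3, 5), (3, 6), (3, 9), (3, 10), (3, 13), (3, 14), (4, 1), (4, 2), (4, 5), (4, 6), (4, 9), (4, 10), (4, 13), (4, 14), (6, 0), (6, 3), (6, 4), (6, 7), (6, 8), (6, 11), (6, 12), (6, 15), (9, 0), (9, 3), (9, 4), (9, 7), (9, 8), (9, 11), (9, 12), (9, 15), (11, 1), (11, 2), (11, 5), (11, 6), (11, 9), (11, 10), (11, 13), (11, 14), (12, 1), (12, 2), (12, 5), (12, 6), (12, 9), (12, 10), (12, 13), (12, 14), (14, 1), (14, 2), (14, 5), (14, 6), (14, 9), (14, 10), (14, 13), (14, 14), (17, 1), (17, 2), (17, 5), (17, 6), (17, 9), (17, 10), (17, 13), (17, 14), (19, 1), (19, 2), (19, 5), (19, 6), (19, 9), (19, 10), (19, 13), (19, 14), (20, 1), (20, 2), (20, 5), (20, 6), (20, 9), (20, 10), (20, 13), (20, 14), (22, 0), (22, 3), (22, 4), (22, 7), (22, 8), (22, 11), (22, 12), (22, 15), (25, 0), (25, 3), (25, 4), (25, 7), (25, 8), (25, 11), (25, 12), (25, 15), (27, 1), (27, 2), (27, 5), (27, 6), (27, 9), (27, 10), (27, 13), (27, 14), (28, 1), (28, 2), (28, 5), (28, 6), (28, 9), (28, 10), (28, 13), (28, 14), (30, 1), (30, 2), (30, 5), (30, 6), (30, 9), (30, 10), (30, 13), (30, 14)]
Holes: [(1, 1), (1, 2), (1, 5), (1, 6), (1, 9), (1, 10), (1, 13), (1, 14), (3, 1), (3, 2), (3, 5), (3, 6), (3, 9), (3, 10), (3, 13), (3, 14), (4, 1), (4, 2), (4, 5), (4, 6), (4, 9), (4, 10), (4, 13), (4, 14), (6, 0), (6, 3), (6, 4), (6, 7), (6, 8), (6, 11), (6, 12), (6, 15), (9, 0), (9, 3), (9, 4), (9, 7), (9, 8), (9, 11), (9, 12), (9, 15), (11, 1), (11, 2), (11, 5), (11, 6), (11, 9), (11, 10), (11, 13), (11, 14), (12, 1), (12, 2), (12, 5), (12, 6), (12, 9), (12, 10), (12, 13), (12, 14), (14, 1), (14, 2), (14, 5), (14, 6), (14, 9), (14, 10), (14, 13), (14, 14), (17, 1), (17, 2), (17, 5), (17, 6), (17, 9), (17, 10), (17, 13), (17, 14), (19, 1), (19, 2), (19, 5), (19, 6), (19, 9), (19, 10), (19, 13), (19, 14), (20, 1), (20, 2), (20, 5), (20, 6), (20, 9), (20, 10), (20, 13), (20, 14), (22, 0), (22, 3), (22, 4), (22, 7), (22, 8), (22, 11), (22, 12), (22, 15), (25, 0), (25, 3), (25, 4), (25, 7), (25, 8), (25, 11), (25, 12), (25, 15), (27, 1), (27, 2), (27, 5), (27, 6), (27, 9), (27, 10), (27, 13), (27, 14), (28, 1), (28, 2), (28, 5), (28, 6), (28, 9), (28, 10), (28, 13), (28, 14), (30, 1), (30, 2), (30, 5), (30, 6), (30, 9), (30, 10), (30, 13), (30, 14)]

Answer: no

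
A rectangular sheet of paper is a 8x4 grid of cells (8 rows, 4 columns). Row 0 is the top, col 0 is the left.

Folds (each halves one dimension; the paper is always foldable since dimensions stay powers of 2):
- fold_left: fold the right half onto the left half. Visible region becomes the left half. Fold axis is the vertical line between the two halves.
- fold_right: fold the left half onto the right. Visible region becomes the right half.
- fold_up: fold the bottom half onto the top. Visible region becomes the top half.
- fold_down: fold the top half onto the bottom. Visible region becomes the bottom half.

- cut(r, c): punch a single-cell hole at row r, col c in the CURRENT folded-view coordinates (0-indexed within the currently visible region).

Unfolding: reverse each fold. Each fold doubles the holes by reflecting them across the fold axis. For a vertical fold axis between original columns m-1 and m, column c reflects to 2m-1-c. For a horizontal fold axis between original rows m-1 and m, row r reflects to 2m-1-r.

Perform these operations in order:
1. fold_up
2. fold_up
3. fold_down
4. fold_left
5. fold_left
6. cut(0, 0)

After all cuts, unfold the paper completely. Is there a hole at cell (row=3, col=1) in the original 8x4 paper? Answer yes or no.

Op 1 fold_up: fold axis h@4; visible region now rows[0,4) x cols[0,4) = 4x4
Op 2 fold_up: fold axis h@2; visible region now rows[0,2) x cols[0,4) = 2x4
Op 3 fold_down: fold axis h@1; visible region now rows[1,2) x cols[0,4) = 1x4
Op 4 fold_left: fold axis v@2; visible region now rows[1,2) x cols[0,2) = 1x2
Op 5 fold_left: fold axis v@1; visible region now rows[1,2) x cols[0,1) = 1x1
Op 6 cut(0, 0): punch at orig (1,0); cuts so far [(1, 0)]; region rows[1,2) x cols[0,1) = 1x1
Unfold 1 (reflect across v@1): 2 holes -> [(1, 0), (1, 1)]
Unfold 2 (reflect across v@2): 4 holes -> [(1, 0), (1, 1), (1, 2), (1, 3)]
Unfold 3 (reflect across h@1): 8 holes -> [(0, 0), (0, 1), (0, 2), (0, 3), (1, 0), (1, 1), (1, 2), (1, 3)]
Unfold 4 (reflect across h@2): 16 holes -> [(0, 0), (0, 1), (0, 2), (0, 3), (1, 0), (1, 1), (1, 2), (1, 3), (2, 0), (2, 1), (2, 2), (2, 3), (3, 0), (3, 1), (3, 2), (3, 3)]
Unfold 5 (reflect across h@4): 32 holes -> [(0, 0), (0, 1), (0, 2), (0, 3), (1, 0), (1, 1), (1, 2), (1, 3), (2, 0), (2, 1), (2, 2), (2, 3), (3, 0), (3, 1), (3, 2), (3, 3), (4, 0), (4, 1), (4, 2), (4, 3), (5, 0), (5, 1), (5, 2), (5, 3), (6, 0), (6, 1), (6, 2), (6, 3), (7, 0), (7, 1), (7, 2), (7, 3)]
Holes: [(0, 0), (0, 1), (0, 2), (0, 3), (1, 0), (1, 1), (1, 2), (1, 3), (2, 0), (2, 1), (2, 2), (2, 3), (3, 0), (3, 1), (3, 2), (3, 3), (4, 0), (4, 1), (4, 2), (4, 3), (5, 0), (5, 1), (5, 2), (5, 3), (6, 0), (6, 1), (6, 2), (6, 3), (7, 0), (7, 1), (7, 2), (7, 3)]

Answer: yes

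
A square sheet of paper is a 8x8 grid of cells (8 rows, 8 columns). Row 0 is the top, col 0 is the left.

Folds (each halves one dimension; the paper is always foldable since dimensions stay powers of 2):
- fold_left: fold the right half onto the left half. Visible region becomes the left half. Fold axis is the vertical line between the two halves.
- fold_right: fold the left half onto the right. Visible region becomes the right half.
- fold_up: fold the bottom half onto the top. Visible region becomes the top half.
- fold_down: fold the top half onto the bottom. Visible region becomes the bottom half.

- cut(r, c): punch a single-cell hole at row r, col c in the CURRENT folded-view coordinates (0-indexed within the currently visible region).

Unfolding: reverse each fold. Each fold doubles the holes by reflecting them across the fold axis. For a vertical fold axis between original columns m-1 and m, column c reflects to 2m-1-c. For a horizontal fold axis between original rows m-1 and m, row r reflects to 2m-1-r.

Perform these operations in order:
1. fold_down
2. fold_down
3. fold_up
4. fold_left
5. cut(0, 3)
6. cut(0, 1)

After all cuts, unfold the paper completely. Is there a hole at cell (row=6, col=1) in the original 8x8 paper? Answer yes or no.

Answer: yes

Derivation:
Op 1 fold_down: fold axis h@4; visible region now rows[4,8) x cols[0,8) = 4x8
Op 2 fold_down: fold axis h@6; visible region now rows[6,8) x cols[0,8) = 2x8
Op 3 fold_up: fold axis h@7; visible region now rows[6,7) x cols[0,8) = 1x8
Op 4 fold_left: fold axis v@4; visible region now rows[6,7) x cols[0,4) = 1x4
Op 5 cut(0, 3): punch at orig (6,3); cuts so far [(6, 3)]; region rows[6,7) x cols[0,4) = 1x4
Op 6 cut(0, 1): punch at orig (6,1); cuts so far [(6, 1), (6, 3)]; region rows[6,7) x cols[0,4) = 1x4
Unfold 1 (reflect across v@4): 4 holes -> [(6, 1), (6, 3), (6, 4), (6, 6)]
Unfold 2 (reflect across h@7): 8 holes -> [(6, 1), (6, 3), (6, 4), (6, 6), (7, 1), (7, 3), (7, 4), (7, 6)]
Unfold 3 (reflect across h@6): 16 holes -> [(4, 1), (4, 3), (4, 4), (4, 6), (5, 1), (5, 3), (5, 4), (5, 6), (6, 1), (6, 3), (6, 4), (6, 6), (7, 1), (7, 3), (7, 4), (7, 6)]
Unfold 4 (reflect across h@4): 32 holes -> [(0, 1), (0, 3), (0, 4), (0, 6), (1, 1), (1, 3), (1, 4), (1, 6), (2, 1), (2, 3), (2, 4), (2, 6), (3, 1), (3, 3), (3, 4), (3, 6), (4, 1), (4, 3), (4, 4), (4, 6), (5, 1), (5, 3), (5, 4), (5, 6), (6, 1), (6, 3), (6, 4), (6, 6), (7, 1), (7, 3), (7, 4), (7, 6)]
Holes: [(0, 1), (0, 3), (0, 4), (0, 6), (1, 1), (1, 3), (1, 4), (1, 6), (2, 1), (2, 3), (2, 4), (2, 6), (3, 1), (3, 3), (3, 4), (3, 6), (4, 1), (4, 3), (4, 4), (4, 6), (5, 1), (5, 3), (5, 4), (5, 6), (6, 1), (6, 3), (6, 4), (6, 6), (7, 1), (7, 3), (7, 4), (7, 6)]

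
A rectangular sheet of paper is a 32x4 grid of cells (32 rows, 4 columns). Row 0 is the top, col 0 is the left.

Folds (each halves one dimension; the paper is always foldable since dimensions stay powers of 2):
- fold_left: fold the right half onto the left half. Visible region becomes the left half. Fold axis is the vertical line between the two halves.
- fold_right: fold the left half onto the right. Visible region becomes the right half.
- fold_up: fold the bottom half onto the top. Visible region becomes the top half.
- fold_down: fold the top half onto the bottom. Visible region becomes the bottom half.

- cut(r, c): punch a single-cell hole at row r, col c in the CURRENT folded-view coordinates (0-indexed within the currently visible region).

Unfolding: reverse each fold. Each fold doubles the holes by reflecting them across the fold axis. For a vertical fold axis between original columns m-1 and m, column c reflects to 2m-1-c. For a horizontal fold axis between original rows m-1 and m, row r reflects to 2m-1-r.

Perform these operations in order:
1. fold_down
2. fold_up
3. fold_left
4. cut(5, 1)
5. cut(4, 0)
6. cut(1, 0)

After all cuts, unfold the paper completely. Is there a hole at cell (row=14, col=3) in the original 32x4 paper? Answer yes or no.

Answer: yes

Derivation:
Op 1 fold_down: fold axis h@16; visible region now rows[16,32) x cols[0,4) = 16x4
Op 2 fold_up: fold axis h@24; visible region now rows[16,24) x cols[0,4) = 8x4
Op 3 fold_left: fold axis v@2; visible region now rows[16,24) x cols[0,2) = 8x2
Op 4 cut(5, 1): punch at orig (21,1); cuts so far [(21, 1)]; region rows[16,24) x cols[0,2) = 8x2
Op 5 cut(4, 0): punch at orig (20,0); cuts so far [(20, 0), (21, 1)]; region rows[16,24) x cols[0,2) = 8x2
Op 6 cut(1, 0): punch at orig (17,0); cuts so far [(17, 0), (20, 0), (21, 1)]; region rows[16,24) x cols[0,2) = 8x2
Unfold 1 (reflect across v@2): 6 holes -> [(17, 0), (17, 3), (20, 0), (20, 3), (21, 1), (21, 2)]
Unfold 2 (reflect across h@24): 12 holes -> [(17, 0), (17, 3), (20, 0), (20, 3), (21, 1), (21, 2), (26, 1), (26, 2), (27, 0), (27, 3), (30, 0), (30, 3)]
Unfold 3 (reflect across h@16): 24 holes -> [(1, 0), (1, 3), (4, 0), (4, 3), (5, 1), (5, 2), (10, 1), (10, 2), (11, 0), (11, 3), (14, 0), (14, 3), (17, 0), (17, 3), (20, 0), (20, 3), (21, 1), (21, 2), (26, 1), (26, 2), (27, 0), (27, 3), (30, 0), (30, 3)]
Holes: [(1, 0), (1, 3), (4, 0), (4, 3), (5, 1), (5, 2), (10, 1), (10, 2), (11, 0), (11, 3), (14, 0), (14, 3), (17, 0), (17, 3), (20, 0), (20, 3), (21, 1), (21, 2), (26, 1), (26, 2), (27, 0), (27, 3), (30, 0), (30, 3)]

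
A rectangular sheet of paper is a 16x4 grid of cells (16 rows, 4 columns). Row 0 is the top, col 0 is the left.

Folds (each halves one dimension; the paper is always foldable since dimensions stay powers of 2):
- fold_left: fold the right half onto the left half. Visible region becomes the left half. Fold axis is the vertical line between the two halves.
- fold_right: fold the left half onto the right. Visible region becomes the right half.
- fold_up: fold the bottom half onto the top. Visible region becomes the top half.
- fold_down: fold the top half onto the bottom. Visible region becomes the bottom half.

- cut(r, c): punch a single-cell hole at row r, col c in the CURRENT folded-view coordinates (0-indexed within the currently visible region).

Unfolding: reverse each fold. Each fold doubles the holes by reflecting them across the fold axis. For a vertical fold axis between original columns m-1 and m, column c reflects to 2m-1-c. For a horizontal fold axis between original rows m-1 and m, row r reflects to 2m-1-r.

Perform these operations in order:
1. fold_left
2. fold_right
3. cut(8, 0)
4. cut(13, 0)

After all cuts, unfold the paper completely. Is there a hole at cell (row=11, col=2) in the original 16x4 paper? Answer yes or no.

Op 1 fold_left: fold axis v@2; visible region now rows[0,16) x cols[0,2) = 16x2
Op 2 fold_right: fold axis v@1; visible region now rows[0,16) x cols[1,2) = 16x1
Op 3 cut(8, 0): punch at orig (8,1); cuts so far [(8, 1)]; region rows[0,16) x cols[1,2) = 16x1
Op 4 cut(13, 0): punch at orig (13,1); cuts so far [(8, 1), (13, 1)]; region rows[0,16) x cols[1,2) = 16x1
Unfold 1 (reflect across v@1): 4 holes -> [(8, 0), (8, 1), (13, 0), (13, 1)]
Unfold 2 (reflect across v@2): 8 holes -> [(8, 0), (8, 1), (8, 2), (8, 3), (13, 0), (13, 1), (13, 2), (13, 3)]
Holes: [(8, 0), (8, 1), (8, 2), (8, 3), (13, 0), (13, 1), (13, 2), (13, 3)]

Answer: no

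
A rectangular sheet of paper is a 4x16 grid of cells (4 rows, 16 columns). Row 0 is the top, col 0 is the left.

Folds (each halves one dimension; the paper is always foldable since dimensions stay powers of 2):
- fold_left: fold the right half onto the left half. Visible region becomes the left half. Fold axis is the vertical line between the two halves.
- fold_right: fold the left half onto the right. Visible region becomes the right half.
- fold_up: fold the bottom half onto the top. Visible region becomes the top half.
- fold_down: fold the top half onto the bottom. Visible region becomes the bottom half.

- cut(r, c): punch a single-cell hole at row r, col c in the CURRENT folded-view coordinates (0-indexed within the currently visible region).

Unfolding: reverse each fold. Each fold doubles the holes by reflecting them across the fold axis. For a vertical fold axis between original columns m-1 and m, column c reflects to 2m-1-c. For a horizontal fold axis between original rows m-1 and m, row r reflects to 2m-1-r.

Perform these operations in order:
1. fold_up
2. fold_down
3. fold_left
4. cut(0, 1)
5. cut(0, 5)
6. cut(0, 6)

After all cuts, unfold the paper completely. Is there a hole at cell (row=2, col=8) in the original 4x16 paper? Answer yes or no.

Op 1 fold_up: fold axis h@2; visible region now rows[0,2) x cols[0,16) = 2x16
Op 2 fold_down: fold axis h@1; visible region now rows[1,2) x cols[0,16) = 1x16
Op 3 fold_left: fold axis v@8; visible region now rows[1,2) x cols[0,8) = 1x8
Op 4 cut(0, 1): punch at orig (1,1); cuts so far [(1, 1)]; region rows[1,2) x cols[0,8) = 1x8
Op 5 cut(0, 5): punch at orig (1,5); cuts so far [(1, 1), (1, 5)]; region rows[1,2) x cols[0,8) = 1x8
Op 6 cut(0, 6): punch at orig (1,6); cuts so far [(1, 1), (1, 5), (1, 6)]; region rows[1,2) x cols[0,8) = 1x8
Unfold 1 (reflect across v@8): 6 holes -> [(1, 1), (1, 5), (1, 6), (1, 9), (1, 10), (1, 14)]
Unfold 2 (reflect across h@1): 12 holes -> [(0, 1), (0, 5), (0, 6), (0, 9), (0, 10), (0, 14), (1, 1), (1, 5), (1, 6), (1, 9), (1, 10), (1, 14)]
Unfold 3 (reflect across h@2): 24 holes -> [(0, 1), (0, 5), (0, 6), (0, 9), (0, 10), (0, 14), (1, 1), (1, 5), (1, 6), (1, 9), (1, 10), (1, 14), (2, 1), (2, 5), (2, 6), (2, 9), (2, 10), (2, 14), (3, 1), (3, 5), (3, 6), (3, 9), (3, 10), (3, 14)]
Holes: [(0, 1), (0, 5), (0, 6), (0, 9), (0, 10), (0, 14), (1, 1), (1, 5), (1, 6), (1, 9), (1, 10), (1, 14), (2, 1), (2, 5), (2, 6), (2, 9), (2, 10), (2, 14), (3, 1), (3, 5), (3, 6), (3, 9), (3, 10), (3, 14)]

Answer: no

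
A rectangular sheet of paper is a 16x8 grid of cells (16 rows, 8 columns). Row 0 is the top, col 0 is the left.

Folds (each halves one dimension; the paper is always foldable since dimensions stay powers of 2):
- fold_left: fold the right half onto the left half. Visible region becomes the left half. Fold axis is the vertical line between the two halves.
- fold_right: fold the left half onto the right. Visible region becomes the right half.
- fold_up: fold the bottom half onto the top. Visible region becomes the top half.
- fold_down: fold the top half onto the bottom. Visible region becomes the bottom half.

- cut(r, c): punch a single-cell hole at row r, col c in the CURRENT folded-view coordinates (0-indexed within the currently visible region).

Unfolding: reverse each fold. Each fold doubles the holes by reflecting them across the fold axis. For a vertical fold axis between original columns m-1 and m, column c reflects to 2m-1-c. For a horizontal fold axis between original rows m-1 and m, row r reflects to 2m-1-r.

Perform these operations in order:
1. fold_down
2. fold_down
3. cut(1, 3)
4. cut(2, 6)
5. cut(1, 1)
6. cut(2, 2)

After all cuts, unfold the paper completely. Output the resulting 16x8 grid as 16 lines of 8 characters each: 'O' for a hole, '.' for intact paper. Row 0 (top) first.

Answer: ........
..O...O.
.O.O....
........
........
.O.O....
..O...O.
........
........
..O...O.
.O.O....
........
........
.O.O....
..O...O.
........

Derivation:
Op 1 fold_down: fold axis h@8; visible region now rows[8,16) x cols[0,8) = 8x8
Op 2 fold_down: fold axis h@12; visible region now rows[12,16) x cols[0,8) = 4x8
Op 3 cut(1, 3): punch at orig (13,3); cuts so far [(13, 3)]; region rows[12,16) x cols[0,8) = 4x8
Op 4 cut(2, 6): punch at orig (14,6); cuts so far [(13, 3), (14, 6)]; region rows[12,16) x cols[0,8) = 4x8
Op 5 cut(1, 1): punch at orig (13,1); cuts so far [(13, 1), (13, 3), (14, 6)]; region rows[12,16) x cols[0,8) = 4x8
Op 6 cut(2, 2): punch at orig (14,2); cuts so far [(13, 1), (13, 3), (14, 2), (14, 6)]; region rows[12,16) x cols[0,8) = 4x8
Unfold 1 (reflect across h@12): 8 holes -> [(9, 2), (9, 6), (10, 1), (10, 3), (13, 1), (13, 3), (14, 2), (14, 6)]
Unfold 2 (reflect across h@8): 16 holes -> [(1, 2), (1, 6), (2, 1), (2, 3), (5, 1), (5, 3), (6, 2), (6, 6), (9, 2), (9, 6), (10, 1), (10, 3), (13, 1), (13, 3), (14, 2), (14, 6)]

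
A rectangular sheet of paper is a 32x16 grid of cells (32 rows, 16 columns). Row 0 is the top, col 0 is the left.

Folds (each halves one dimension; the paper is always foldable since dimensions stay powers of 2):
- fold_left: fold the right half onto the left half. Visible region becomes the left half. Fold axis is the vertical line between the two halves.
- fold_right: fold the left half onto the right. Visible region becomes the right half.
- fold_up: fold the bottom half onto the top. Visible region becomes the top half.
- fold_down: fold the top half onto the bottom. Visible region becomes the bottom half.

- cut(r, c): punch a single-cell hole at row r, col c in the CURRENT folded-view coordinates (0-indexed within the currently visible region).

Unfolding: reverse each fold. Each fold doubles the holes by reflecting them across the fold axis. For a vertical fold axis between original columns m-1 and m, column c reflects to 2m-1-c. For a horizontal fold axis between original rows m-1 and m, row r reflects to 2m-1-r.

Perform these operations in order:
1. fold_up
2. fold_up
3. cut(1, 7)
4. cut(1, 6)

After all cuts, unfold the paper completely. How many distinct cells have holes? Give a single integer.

Answer: 8

Derivation:
Op 1 fold_up: fold axis h@16; visible region now rows[0,16) x cols[0,16) = 16x16
Op 2 fold_up: fold axis h@8; visible region now rows[0,8) x cols[0,16) = 8x16
Op 3 cut(1, 7): punch at orig (1,7); cuts so far [(1, 7)]; region rows[0,8) x cols[0,16) = 8x16
Op 4 cut(1, 6): punch at orig (1,6); cuts so far [(1, 6), (1, 7)]; region rows[0,8) x cols[0,16) = 8x16
Unfold 1 (reflect across h@8): 4 holes -> [(1, 6), (1, 7), (14, 6), (14, 7)]
Unfold 2 (reflect across h@16): 8 holes -> [(1, 6), (1, 7), (14, 6), (14, 7), (17, 6), (17, 7), (30, 6), (30, 7)]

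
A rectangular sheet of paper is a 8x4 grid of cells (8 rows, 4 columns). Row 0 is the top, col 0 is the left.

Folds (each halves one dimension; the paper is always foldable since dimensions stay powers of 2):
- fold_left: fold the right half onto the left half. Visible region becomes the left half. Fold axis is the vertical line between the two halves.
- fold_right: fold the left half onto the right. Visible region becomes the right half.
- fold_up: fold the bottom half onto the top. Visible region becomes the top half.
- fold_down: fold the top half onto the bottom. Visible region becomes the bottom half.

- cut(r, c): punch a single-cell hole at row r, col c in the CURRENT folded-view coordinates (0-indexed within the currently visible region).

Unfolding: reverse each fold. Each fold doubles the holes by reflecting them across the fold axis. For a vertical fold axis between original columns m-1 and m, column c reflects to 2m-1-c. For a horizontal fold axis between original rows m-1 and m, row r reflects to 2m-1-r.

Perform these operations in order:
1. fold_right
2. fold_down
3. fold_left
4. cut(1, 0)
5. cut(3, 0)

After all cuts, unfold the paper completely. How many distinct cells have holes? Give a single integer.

Answer: 16

Derivation:
Op 1 fold_right: fold axis v@2; visible region now rows[0,8) x cols[2,4) = 8x2
Op 2 fold_down: fold axis h@4; visible region now rows[4,8) x cols[2,4) = 4x2
Op 3 fold_left: fold axis v@3; visible region now rows[4,8) x cols[2,3) = 4x1
Op 4 cut(1, 0): punch at orig (5,2); cuts so far [(5, 2)]; region rows[4,8) x cols[2,3) = 4x1
Op 5 cut(3, 0): punch at orig (7,2); cuts so far [(5, 2), (7, 2)]; region rows[4,8) x cols[2,3) = 4x1
Unfold 1 (reflect across v@3): 4 holes -> [(5, 2), (5, 3), (7, 2), (7, 3)]
Unfold 2 (reflect across h@4): 8 holes -> [(0, 2), (0, 3), (2, 2), (2, 3), (5, 2), (5, 3), (7, 2), (7, 3)]
Unfold 3 (reflect across v@2): 16 holes -> [(0, 0), (0, 1), (0, 2), (0, 3), (2, 0), (2, 1), (2, 2), (2, 3), (5, 0), (5, 1), (5, 2), (5, 3), (7, 0), (7, 1), (7, 2), (7, 3)]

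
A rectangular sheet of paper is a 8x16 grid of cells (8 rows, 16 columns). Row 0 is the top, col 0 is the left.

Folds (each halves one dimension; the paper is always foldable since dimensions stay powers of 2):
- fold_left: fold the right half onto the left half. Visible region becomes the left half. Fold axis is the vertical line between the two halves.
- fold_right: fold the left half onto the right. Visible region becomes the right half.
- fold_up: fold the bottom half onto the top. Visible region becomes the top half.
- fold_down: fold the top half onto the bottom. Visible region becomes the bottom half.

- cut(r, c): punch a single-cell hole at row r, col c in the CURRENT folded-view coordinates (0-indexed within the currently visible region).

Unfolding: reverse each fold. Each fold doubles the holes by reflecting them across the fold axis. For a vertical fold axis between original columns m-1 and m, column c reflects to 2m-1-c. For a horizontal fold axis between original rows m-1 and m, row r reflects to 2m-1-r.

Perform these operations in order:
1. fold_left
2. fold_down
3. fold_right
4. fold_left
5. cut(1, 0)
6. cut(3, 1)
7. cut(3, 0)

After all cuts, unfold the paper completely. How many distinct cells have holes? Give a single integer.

Answer: 48

Derivation:
Op 1 fold_left: fold axis v@8; visible region now rows[0,8) x cols[0,8) = 8x8
Op 2 fold_down: fold axis h@4; visible region now rows[4,8) x cols[0,8) = 4x8
Op 3 fold_right: fold axis v@4; visible region now rows[4,8) x cols[4,8) = 4x4
Op 4 fold_left: fold axis v@6; visible region now rows[4,8) x cols[4,6) = 4x2
Op 5 cut(1, 0): punch at orig (5,4); cuts so far [(5, 4)]; region rows[4,8) x cols[4,6) = 4x2
Op 6 cut(3, 1): punch at orig (7,5); cuts so far [(5, 4), (7, 5)]; region rows[4,8) x cols[4,6) = 4x2
Op 7 cut(3, 0): punch at orig (7,4); cuts so far [(5, 4), (7, 4), (7, 5)]; region rows[4,8) x cols[4,6) = 4x2
Unfold 1 (reflect across v@6): 6 holes -> [(5, 4), (5, 7), (7, 4), (7, 5), (7, 6), (7, 7)]
Unfold 2 (reflect across v@4): 12 holes -> [(5, 0), (5, 3), (5, 4), (5, 7), (7, 0), (7, 1), (7, 2), (7, 3), (7, 4), (7, 5), (7, 6), (7, 7)]
Unfold 3 (reflect across h@4): 24 holes -> [(0, 0), (0, 1), (0, 2), (0, 3), (0, 4), (0, 5), (0, 6), (0, 7), (2, 0), (2, 3), (2, 4), (2, 7), (5, 0), (5, 3), (5, 4), (5, 7), (7, 0), (7, 1), (7, 2), (7, 3), (7, 4), (7, 5), (7, 6), (7, 7)]
Unfold 4 (reflect across v@8): 48 holes -> [(0, 0), (0, 1), (0, 2), (0, 3), (0, 4), (0, 5), (0, 6), (0, 7), (0, 8), (0, 9), (0, 10), (0, 11), (0, 12), (0, 13), (0, 14), (0, 15), (2, 0), (2, 3), (2, 4), (2, 7), (2, 8), (2, 11), (2, 12), (2, 15), (5, 0), (5, 3), (5, 4), (5, 7), (5, 8), (5, 11), (5, 12), (5, 15), (7, 0), (7, 1), (7, 2), (7, 3), (7, 4), (7, 5), (7, 6), (7, 7), (7, 8), (7, 9), (7, 10), (7, 11), (7, 12), (7, 13), (7, 14), (7, 15)]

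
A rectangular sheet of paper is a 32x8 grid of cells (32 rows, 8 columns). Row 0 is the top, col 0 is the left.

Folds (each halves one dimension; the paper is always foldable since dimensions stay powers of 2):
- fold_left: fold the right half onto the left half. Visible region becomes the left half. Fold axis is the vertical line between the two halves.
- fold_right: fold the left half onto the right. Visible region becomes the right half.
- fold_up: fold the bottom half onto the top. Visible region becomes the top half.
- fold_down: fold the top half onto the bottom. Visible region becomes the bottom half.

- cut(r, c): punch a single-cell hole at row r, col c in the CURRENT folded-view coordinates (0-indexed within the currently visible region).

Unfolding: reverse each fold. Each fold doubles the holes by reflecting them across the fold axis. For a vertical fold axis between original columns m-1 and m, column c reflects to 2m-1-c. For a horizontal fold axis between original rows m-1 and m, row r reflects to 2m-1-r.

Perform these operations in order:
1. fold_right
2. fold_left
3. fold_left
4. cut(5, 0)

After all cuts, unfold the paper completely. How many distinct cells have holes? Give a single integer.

Answer: 8

Derivation:
Op 1 fold_right: fold axis v@4; visible region now rows[0,32) x cols[4,8) = 32x4
Op 2 fold_left: fold axis v@6; visible region now rows[0,32) x cols[4,6) = 32x2
Op 3 fold_left: fold axis v@5; visible region now rows[0,32) x cols[4,5) = 32x1
Op 4 cut(5, 0): punch at orig (5,4); cuts so far [(5, 4)]; region rows[0,32) x cols[4,5) = 32x1
Unfold 1 (reflect across v@5): 2 holes -> [(5, 4), (5, 5)]
Unfold 2 (reflect across v@6): 4 holes -> [(5, 4), (5, 5), (5, 6), (5, 7)]
Unfold 3 (reflect across v@4): 8 holes -> [(5, 0), (5, 1), (5, 2), (5, 3), (5, 4), (5, 5), (5, 6), (5, 7)]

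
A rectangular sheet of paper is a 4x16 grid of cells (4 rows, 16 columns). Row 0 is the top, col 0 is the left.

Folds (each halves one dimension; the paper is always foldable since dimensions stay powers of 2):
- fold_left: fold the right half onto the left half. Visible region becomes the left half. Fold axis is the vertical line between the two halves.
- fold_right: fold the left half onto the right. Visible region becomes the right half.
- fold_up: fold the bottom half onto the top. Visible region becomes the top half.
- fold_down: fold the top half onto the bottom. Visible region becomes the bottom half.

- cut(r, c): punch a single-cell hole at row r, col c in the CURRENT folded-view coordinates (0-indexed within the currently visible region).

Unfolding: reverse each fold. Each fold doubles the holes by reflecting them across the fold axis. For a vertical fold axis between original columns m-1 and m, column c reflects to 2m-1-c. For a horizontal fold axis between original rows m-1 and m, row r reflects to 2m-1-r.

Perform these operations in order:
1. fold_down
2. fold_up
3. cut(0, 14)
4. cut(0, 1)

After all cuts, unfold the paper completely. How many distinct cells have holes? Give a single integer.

Answer: 8

Derivation:
Op 1 fold_down: fold axis h@2; visible region now rows[2,4) x cols[0,16) = 2x16
Op 2 fold_up: fold axis h@3; visible region now rows[2,3) x cols[0,16) = 1x16
Op 3 cut(0, 14): punch at orig (2,14); cuts so far [(2, 14)]; region rows[2,3) x cols[0,16) = 1x16
Op 4 cut(0, 1): punch at orig (2,1); cuts so far [(2, 1), (2, 14)]; region rows[2,3) x cols[0,16) = 1x16
Unfold 1 (reflect across h@3): 4 holes -> [(2, 1), (2, 14), (3, 1), (3, 14)]
Unfold 2 (reflect across h@2): 8 holes -> [(0, 1), (0, 14), (1, 1), (1, 14), (2, 1), (2, 14), (3, 1), (3, 14)]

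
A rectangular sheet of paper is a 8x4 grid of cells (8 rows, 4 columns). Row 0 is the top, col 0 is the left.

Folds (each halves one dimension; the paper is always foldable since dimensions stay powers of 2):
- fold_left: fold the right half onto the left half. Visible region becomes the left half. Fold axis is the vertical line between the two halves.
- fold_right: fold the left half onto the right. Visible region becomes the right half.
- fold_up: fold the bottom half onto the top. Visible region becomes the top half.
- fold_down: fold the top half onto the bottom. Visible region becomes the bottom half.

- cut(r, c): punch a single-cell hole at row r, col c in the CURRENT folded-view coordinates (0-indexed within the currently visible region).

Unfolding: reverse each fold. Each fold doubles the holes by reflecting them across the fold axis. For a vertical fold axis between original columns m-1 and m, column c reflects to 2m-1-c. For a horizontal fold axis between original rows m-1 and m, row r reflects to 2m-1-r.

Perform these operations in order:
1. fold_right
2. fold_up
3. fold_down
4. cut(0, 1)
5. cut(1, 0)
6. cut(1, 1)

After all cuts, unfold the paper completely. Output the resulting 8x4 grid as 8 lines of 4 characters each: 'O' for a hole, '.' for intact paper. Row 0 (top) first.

Answer: OOOO
O..O
O..O
OOOO
OOOO
O..O
O..O
OOOO

Derivation:
Op 1 fold_right: fold axis v@2; visible region now rows[0,8) x cols[2,4) = 8x2
Op 2 fold_up: fold axis h@4; visible region now rows[0,4) x cols[2,4) = 4x2
Op 3 fold_down: fold axis h@2; visible region now rows[2,4) x cols[2,4) = 2x2
Op 4 cut(0, 1): punch at orig (2,3); cuts so far [(2, 3)]; region rows[2,4) x cols[2,4) = 2x2
Op 5 cut(1, 0): punch at orig (3,2); cuts so far [(2, 3), (3, 2)]; region rows[2,4) x cols[2,4) = 2x2
Op 6 cut(1, 1): punch at orig (3,3); cuts so far [(2, 3), (3, 2), (3, 3)]; region rows[2,4) x cols[2,4) = 2x2
Unfold 1 (reflect across h@2): 6 holes -> [(0, 2), (0, 3), (1, 3), (2, 3), (3, 2), (3, 3)]
Unfold 2 (reflect across h@4): 12 holes -> [(0, 2), (0, 3), (1, 3), (2, 3), (3, 2), (3, 3), (4, 2), (4, 3), (5, 3), (6, 3), (7, 2), (7, 3)]
Unfold 3 (reflect across v@2): 24 holes -> [(0, 0), (0, 1), (0, 2), (0, 3), (1, 0), (1, 3), (2, 0), (2, 3), (3, 0), (3, 1), (3, 2), (3, 3), (4, 0), (4, 1), (4, 2), (4, 3), (5, 0), (5, 3), (6, 0), (6, 3), (7, 0), (7, 1), (7, 2), (7, 3)]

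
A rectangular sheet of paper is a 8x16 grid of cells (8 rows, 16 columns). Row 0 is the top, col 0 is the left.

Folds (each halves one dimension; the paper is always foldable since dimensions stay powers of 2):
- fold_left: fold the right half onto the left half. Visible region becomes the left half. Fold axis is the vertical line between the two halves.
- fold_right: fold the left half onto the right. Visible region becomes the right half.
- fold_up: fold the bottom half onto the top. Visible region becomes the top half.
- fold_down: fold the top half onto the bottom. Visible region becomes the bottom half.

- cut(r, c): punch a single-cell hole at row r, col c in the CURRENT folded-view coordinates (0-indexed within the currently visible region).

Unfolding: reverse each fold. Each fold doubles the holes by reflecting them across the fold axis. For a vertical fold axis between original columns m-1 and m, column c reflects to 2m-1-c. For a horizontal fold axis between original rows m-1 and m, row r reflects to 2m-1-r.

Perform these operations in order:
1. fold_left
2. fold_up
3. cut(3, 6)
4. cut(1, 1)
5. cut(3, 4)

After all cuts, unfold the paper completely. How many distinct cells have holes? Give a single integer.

Op 1 fold_left: fold axis v@8; visible region now rows[0,8) x cols[0,8) = 8x8
Op 2 fold_up: fold axis h@4; visible region now rows[0,4) x cols[0,8) = 4x8
Op 3 cut(3, 6): punch at orig (3,6); cuts so far [(3, 6)]; region rows[0,4) x cols[0,8) = 4x8
Op 4 cut(1, 1): punch at orig (1,1); cuts so far [(1, 1), (3, 6)]; region rows[0,4) x cols[0,8) = 4x8
Op 5 cut(3, 4): punch at orig (3,4); cuts so far [(1, 1), (3, 4), (3, 6)]; region rows[0,4) x cols[0,8) = 4x8
Unfold 1 (reflect across h@4): 6 holes -> [(1, 1), (3, 4), (3, 6), (4, 4), (4, 6), (6, 1)]
Unfold 2 (reflect across v@8): 12 holes -> [(1, 1), (1, 14), (3, 4), (3, 6), (3, 9), (3, 11), (4, 4), (4, 6), (4, 9), (4, 11), (6, 1), (6, 14)]

Answer: 12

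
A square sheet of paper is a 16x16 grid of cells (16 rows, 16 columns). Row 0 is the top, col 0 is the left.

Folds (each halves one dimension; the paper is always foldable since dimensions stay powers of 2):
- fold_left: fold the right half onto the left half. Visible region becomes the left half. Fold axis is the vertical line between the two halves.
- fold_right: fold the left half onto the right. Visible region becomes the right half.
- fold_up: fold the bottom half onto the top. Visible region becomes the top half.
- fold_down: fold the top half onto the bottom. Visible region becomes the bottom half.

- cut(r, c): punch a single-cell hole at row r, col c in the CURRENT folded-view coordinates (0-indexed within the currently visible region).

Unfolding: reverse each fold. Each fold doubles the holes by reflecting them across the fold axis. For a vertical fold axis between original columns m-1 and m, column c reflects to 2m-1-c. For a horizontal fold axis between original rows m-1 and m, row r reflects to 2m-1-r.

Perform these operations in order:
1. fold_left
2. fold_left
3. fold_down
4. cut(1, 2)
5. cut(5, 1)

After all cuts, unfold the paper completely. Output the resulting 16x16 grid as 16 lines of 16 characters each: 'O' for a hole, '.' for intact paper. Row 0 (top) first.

Op 1 fold_left: fold axis v@8; visible region now rows[0,16) x cols[0,8) = 16x8
Op 2 fold_left: fold axis v@4; visible region now rows[0,16) x cols[0,4) = 16x4
Op 3 fold_down: fold axis h@8; visible region now rows[8,16) x cols[0,4) = 8x4
Op 4 cut(1, 2): punch at orig (9,2); cuts so far [(9, 2)]; region rows[8,16) x cols[0,4) = 8x4
Op 5 cut(5, 1): punch at orig (13,1); cuts so far [(9, 2), (13, 1)]; region rows[8,16) x cols[0,4) = 8x4
Unfold 1 (reflect across h@8): 4 holes -> [(2, 1), (6, 2), (9, 2), (13, 1)]
Unfold 2 (reflect across v@4): 8 holes -> [(2, 1), (2, 6), (6, 2), (6, 5), (9, 2), (9, 5), (13, 1), (13, 6)]
Unfold 3 (reflect across v@8): 16 holes -> [(2, 1), (2, 6), (2, 9), (2, 14), (6, 2), (6, 5), (6, 10), (6, 13), (9, 2), (9, 5), (9, 10), (9, 13), (13, 1), (13, 6), (13, 9), (13, 14)]

Answer: ................
................
.O....O..O....O.
................
................
................
..O..O....O..O..
................
................
..O..O....O..O..
................
................
................
.O....O..O....O.
................
................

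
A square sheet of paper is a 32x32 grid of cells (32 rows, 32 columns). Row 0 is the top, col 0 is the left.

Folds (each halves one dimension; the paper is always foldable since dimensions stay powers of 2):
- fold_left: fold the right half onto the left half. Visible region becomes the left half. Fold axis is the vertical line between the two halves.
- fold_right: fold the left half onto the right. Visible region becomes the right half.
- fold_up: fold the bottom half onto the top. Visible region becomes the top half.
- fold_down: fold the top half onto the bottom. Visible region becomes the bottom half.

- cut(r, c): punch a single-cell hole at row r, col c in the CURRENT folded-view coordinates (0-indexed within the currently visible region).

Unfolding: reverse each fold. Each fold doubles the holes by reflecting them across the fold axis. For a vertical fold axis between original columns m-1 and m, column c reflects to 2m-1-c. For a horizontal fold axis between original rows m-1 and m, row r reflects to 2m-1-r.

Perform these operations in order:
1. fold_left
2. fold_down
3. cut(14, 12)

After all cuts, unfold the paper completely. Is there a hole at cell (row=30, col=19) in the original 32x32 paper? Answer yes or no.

Op 1 fold_left: fold axis v@16; visible region now rows[0,32) x cols[0,16) = 32x16
Op 2 fold_down: fold axis h@16; visible region now rows[16,32) x cols[0,16) = 16x16
Op 3 cut(14, 12): punch at orig (30,12); cuts so far [(30, 12)]; region rows[16,32) x cols[0,16) = 16x16
Unfold 1 (reflect across h@16): 2 holes -> [(1, 12), (30, 12)]
Unfold 2 (reflect across v@16): 4 holes -> [(1, 12), (1, 19), (30, 12), (30, 19)]
Holes: [(1, 12), (1, 19), (30, 12), (30, 19)]

Answer: yes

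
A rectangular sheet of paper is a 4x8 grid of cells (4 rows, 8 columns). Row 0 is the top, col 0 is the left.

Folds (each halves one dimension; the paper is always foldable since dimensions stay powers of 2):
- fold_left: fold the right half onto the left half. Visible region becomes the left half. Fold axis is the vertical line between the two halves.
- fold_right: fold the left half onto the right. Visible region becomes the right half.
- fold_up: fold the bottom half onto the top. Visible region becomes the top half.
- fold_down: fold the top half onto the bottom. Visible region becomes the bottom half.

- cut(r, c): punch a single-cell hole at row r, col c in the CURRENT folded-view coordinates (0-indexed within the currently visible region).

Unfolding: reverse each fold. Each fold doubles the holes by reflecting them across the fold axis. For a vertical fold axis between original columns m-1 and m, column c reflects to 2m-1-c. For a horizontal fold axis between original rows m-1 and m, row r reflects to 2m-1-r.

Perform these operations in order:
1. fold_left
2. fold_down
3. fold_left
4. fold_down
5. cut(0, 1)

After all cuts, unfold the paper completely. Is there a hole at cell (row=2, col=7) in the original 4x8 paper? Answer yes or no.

Answer: no

Derivation:
Op 1 fold_left: fold axis v@4; visible region now rows[0,4) x cols[0,4) = 4x4
Op 2 fold_down: fold axis h@2; visible region now rows[2,4) x cols[0,4) = 2x4
Op 3 fold_left: fold axis v@2; visible region now rows[2,4) x cols[0,2) = 2x2
Op 4 fold_down: fold axis h@3; visible region now rows[3,4) x cols[0,2) = 1x2
Op 5 cut(0, 1): punch at orig (3,1); cuts so far [(3, 1)]; region rows[3,4) x cols[0,2) = 1x2
Unfold 1 (reflect across h@3): 2 holes -> [(2, 1), (3, 1)]
Unfold 2 (reflect across v@2): 4 holes -> [(2, 1), (2, 2), (3, 1), (3, 2)]
Unfold 3 (reflect across h@2): 8 holes -> [(0, 1), (0, 2), (1, 1), (1, 2), (2, 1), (2, 2), (3, 1), (3, 2)]
Unfold 4 (reflect across v@4): 16 holes -> [(0, 1), (0, 2), (0, 5), (0, 6), (1, 1), (1, 2), (1, 5), (1, 6), (2, 1), (2, 2), (2, 5), (2, 6), (3, 1), (3, 2), (3, 5), (3, 6)]
Holes: [(0, 1), (0, 2), (0, 5), (0, 6), (1, 1), (1, 2), (1, 5), (1, 6), (2, 1), (2, 2), (2, 5), (2, 6), (3, 1), (3, 2), (3, 5), (3, 6)]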